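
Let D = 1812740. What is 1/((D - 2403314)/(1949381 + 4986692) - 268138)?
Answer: -6936073/1859825332648 ≈ -3.7294e-6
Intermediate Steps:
1/((D - 2403314)/(1949381 + 4986692) - 268138) = 1/((1812740 - 2403314)/(1949381 + 4986692) - 268138) = 1/(-590574/6936073 - 268138) = 1/(-1859825332648/6936073) = -6936073/1859825332648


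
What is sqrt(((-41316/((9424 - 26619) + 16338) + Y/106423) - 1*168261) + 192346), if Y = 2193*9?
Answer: 2*sqrt(50186981653240121458)/91204511 ≈ 155.35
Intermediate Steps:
Y = 19737
sqrt(((-41316/((9424 - 26619) + 16338) + Y/106423) - 1*168261) + 192346) = sqrt(((-41316/((9424 - 26619) + 16338) + 19737/106423) - 1*168261) + 192346) = sqrt(((-41316/(-17195 + 16338) + 19737*(1/106423)) - 168261) + 192346) = sqrt(((-41316/(-857) + 19737/106423) - 168261) + 192346) = sqrt(((-41316*(-1/857) + 19737/106423) - 168261) + 192346) = sqrt(((41316/857 + 19737/106423) - 168261) + 192346) = sqrt((4413887277/91204511 - 168261) + 192346) = sqrt(-15341748338094/91204511 + 192346) = sqrt(2201074534712/91204511) = 2*sqrt(50186981653240121458)/91204511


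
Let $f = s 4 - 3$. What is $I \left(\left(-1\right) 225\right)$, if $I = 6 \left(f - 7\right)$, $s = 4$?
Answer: $-8100$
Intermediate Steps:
$f = 13$ ($f = 4 \cdot 4 - 3 = 16 - 3 = 13$)
$I = 36$ ($I = 6 \left(13 - 7\right) = 6 \cdot 6 = 36$)
$I \left(\left(-1\right) 225\right) = 36 \left(\left(-1\right) 225\right) = 36 \left(-225\right) = -8100$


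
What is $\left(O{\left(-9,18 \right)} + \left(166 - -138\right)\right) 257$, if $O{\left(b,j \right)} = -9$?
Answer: $75815$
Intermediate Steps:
$\left(O{\left(-9,18 \right)} + \left(166 - -138\right)\right) 257 = \left(-9 + \left(166 - -138\right)\right) 257 = \left(-9 + \left(166 + 138\right)\right) 257 = \left(-9 + 304\right) 257 = 295 \cdot 257 = 75815$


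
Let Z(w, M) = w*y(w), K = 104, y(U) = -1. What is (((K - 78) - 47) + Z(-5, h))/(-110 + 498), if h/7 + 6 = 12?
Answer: -4/97 ≈ -0.041237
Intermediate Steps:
h = 42 (h = -42 + 7*12 = -42 + 84 = 42)
Z(w, M) = -w (Z(w, M) = w*(-1) = -w)
(((K - 78) - 47) + Z(-5, h))/(-110 + 498) = (((104 - 78) - 47) - 1*(-5))/(-110 + 498) = ((26 - 47) + 5)/388 = (-21 + 5)*(1/388) = -16*1/388 = -4/97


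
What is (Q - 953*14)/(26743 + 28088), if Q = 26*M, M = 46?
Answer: -12146/54831 ≈ -0.22152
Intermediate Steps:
Q = 1196 (Q = 26*46 = 1196)
(Q - 953*14)/(26743 + 28088) = (1196 - 953*14)/(26743 + 28088) = (1196 - 13342)/54831 = -12146*1/54831 = -12146/54831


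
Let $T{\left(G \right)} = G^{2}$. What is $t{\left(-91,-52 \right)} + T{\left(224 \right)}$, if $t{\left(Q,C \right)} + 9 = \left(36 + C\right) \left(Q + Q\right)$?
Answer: $53079$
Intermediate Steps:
$t{\left(Q,C \right)} = -9 + 2 Q \left(36 + C\right)$ ($t{\left(Q,C \right)} = -9 + \left(36 + C\right) \left(Q + Q\right) = -9 + \left(36 + C\right) 2 Q = -9 + 2 Q \left(36 + C\right)$)
$t{\left(-91,-52 \right)} + T{\left(224 \right)} = \left(-9 + 72 \left(-91\right) + 2 \left(-52\right) \left(-91\right)\right) + 224^{2} = \left(-9 - 6552 + 9464\right) + 50176 = 2903 + 50176 = 53079$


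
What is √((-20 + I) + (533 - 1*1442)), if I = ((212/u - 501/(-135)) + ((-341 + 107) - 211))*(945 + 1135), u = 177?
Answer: I*√28707345089/177 ≈ 957.25*I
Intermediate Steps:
I = -486071872/531 (I = ((212/177 - 501/(-135)) + ((-341 + 107) - 211))*(945 + 1135) = ((212*(1/177) - 501*(-1/135)) + (-234 - 211))*2080 = ((212/177 + 167/45) - 445)*2080 = (13033/2655 - 445)*2080 = -1168442/2655*2080 = -486071872/531 ≈ -9.1539e+5)
√((-20 + I) + (533 - 1*1442)) = √((-20 - 486071872/531) + (533 - 1*1442)) = √(-486082492/531 + (533 - 1442)) = √(-486082492/531 - 909) = √(-486565171/531) = I*√28707345089/177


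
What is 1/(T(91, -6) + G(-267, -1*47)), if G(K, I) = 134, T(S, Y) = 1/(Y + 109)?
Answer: 103/13803 ≈ 0.0074621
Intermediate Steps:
T(S, Y) = 1/(109 + Y)
1/(T(91, -6) + G(-267, -1*47)) = 1/(1/(109 - 6) + 134) = 1/(1/103 + 134) = 1/(13803/103) = 103/13803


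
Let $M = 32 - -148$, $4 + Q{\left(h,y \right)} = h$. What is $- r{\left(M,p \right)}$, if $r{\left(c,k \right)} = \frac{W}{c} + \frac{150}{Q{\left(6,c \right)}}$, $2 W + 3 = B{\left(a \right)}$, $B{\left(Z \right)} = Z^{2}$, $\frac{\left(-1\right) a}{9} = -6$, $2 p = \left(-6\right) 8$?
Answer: $- \frac{9971}{120} \approx -83.092$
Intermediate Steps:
$Q{\left(h,y \right)} = -4 + h$
$p = -24$ ($p = \frac{\left(-6\right) 8}{2} = \frac{1}{2} \left(-48\right) = -24$)
$a = 54$ ($a = \left(-9\right) \left(-6\right) = 54$)
$M = 180$ ($M = 32 + 148 = 180$)
$W = \frac{2913}{2}$ ($W = - \frac{3}{2} + \frac{54^{2}}{2} = - \frac{3}{2} + \frac{1}{2} \cdot 2916 = - \frac{3}{2} + 1458 = \frac{2913}{2} \approx 1456.5$)
$r{\left(c,k \right)} = 75 + \frac{2913}{2 c}$ ($r{\left(c,k \right)} = \frac{2913}{2 c} + \frac{150}{-4 + 6} = \frac{2913}{2 c} + \frac{150}{2} = \frac{2913}{2 c} + 150 \cdot \frac{1}{2} = \frac{2913}{2 c} + 75 = 75 + \frac{2913}{2 c}$)
$- r{\left(M,p \right)} = - (75 + \frac{2913}{2 \cdot 180}) = - (75 + \frac{2913}{2} \cdot \frac{1}{180}) = - (75 + \frac{971}{120}) = \left(-1\right) \frac{9971}{120} = - \frac{9971}{120}$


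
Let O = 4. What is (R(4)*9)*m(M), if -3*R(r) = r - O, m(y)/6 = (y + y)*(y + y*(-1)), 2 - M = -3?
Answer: 0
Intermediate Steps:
M = 5 (M = 2 - 1*(-3) = 2 + 3 = 5)
m(y) = 0 (m(y) = 6*((y + y)*(y + y*(-1))) = 6*((2*y)*(y - y)) = 6*((2*y)*0) = 6*0 = 0)
R(r) = 4/3 - r/3 (R(r) = -(r - 1*4)/3 = -(r - 4)/3 = -(-4 + r)/3 = 4/3 - r/3)
(R(4)*9)*m(M) = ((4/3 - ⅓*4)*9)*0 = ((4/3 - 4/3)*9)*0 = (0*9)*0 = 0*0 = 0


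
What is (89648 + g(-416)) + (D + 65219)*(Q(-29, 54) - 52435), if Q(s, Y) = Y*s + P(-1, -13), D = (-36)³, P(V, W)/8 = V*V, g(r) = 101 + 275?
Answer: -1002182035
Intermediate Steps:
g(r) = 376
P(V, W) = 8*V² (P(V, W) = 8*(V*V) = 8*V²)
D = -46656
Q(s, Y) = 8 + Y*s (Q(s, Y) = Y*s + 8*(-1)² = Y*s + 8*1 = Y*s + 8 = 8 + Y*s)
(89648 + g(-416)) + (D + 65219)*(Q(-29, 54) - 52435) = (89648 + 376) + (-46656 + 65219)*((8 + 54*(-29)) - 52435) = 90024 + 18563*((8 - 1566) - 52435) = 90024 + 18563*(-1558 - 52435) = 90024 + 18563*(-53993) = 90024 - 1002272059 = -1002182035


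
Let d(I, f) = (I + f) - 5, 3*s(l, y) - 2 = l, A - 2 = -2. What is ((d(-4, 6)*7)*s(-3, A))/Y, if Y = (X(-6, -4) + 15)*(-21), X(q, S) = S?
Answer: -1/33 ≈ -0.030303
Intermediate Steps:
A = 0 (A = 2 - 2 = 0)
s(l, y) = ⅔ + l/3
d(I, f) = -5 + I + f
Y = -231 (Y = (-4 + 15)*(-21) = 11*(-21) = -231)
((d(-4, 6)*7)*s(-3, A))/Y = (((-5 - 4 + 6)*7)*(⅔ + (⅓)*(-3)))/(-231) = ((-3*7)*(⅔ - 1))*(-1/231) = -21*(-⅓)*(-1/231) = 7*(-1/231) = -1/33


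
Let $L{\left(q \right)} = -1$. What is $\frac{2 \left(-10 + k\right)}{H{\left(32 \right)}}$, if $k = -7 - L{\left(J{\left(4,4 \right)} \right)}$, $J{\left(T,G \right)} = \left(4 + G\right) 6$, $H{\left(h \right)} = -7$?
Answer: $\frac{32}{7} \approx 4.5714$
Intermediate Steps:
$J{\left(T,G \right)} = 24 + 6 G$
$k = -6$ ($k = -7 - -1 = -7 + 1 = -6$)
$\frac{2 \left(-10 + k\right)}{H{\left(32 \right)}} = \frac{2 \left(-10 - 6\right)}{-7} = 2 \left(-16\right) \left(- \frac{1}{7}\right) = \left(-32\right) \left(- \frac{1}{7}\right) = \frac{32}{7}$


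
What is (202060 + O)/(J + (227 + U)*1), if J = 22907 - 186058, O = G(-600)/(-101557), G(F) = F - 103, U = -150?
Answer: -20520608123/16561306218 ≈ -1.2391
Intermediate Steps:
G(F) = -103 + F
O = 703/101557 (O = (-103 - 600)/(-101557) = -703*(-1/101557) = 703/101557 ≈ 0.0069222)
J = -163151
(202060 + O)/(J + (227 + U)*1) = (202060 + 703/101557)/(-163151 + (227 - 150)*1) = 20520608123/(101557*(-163151 + 77*1)) = 20520608123/(101557*(-163151 + 77)) = (20520608123/101557)/(-163074) = (20520608123/101557)*(-1/163074) = -20520608123/16561306218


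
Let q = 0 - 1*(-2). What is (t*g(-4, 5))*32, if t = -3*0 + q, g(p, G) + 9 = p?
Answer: -832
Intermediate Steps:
g(p, G) = -9 + p
q = 2 (q = 0 + 2 = 2)
t = 2 (t = -3*0 + 2 = 0 + 2 = 2)
(t*g(-4, 5))*32 = (2*(-9 - 4))*32 = (2*(-13))*32 = -26*32 = -832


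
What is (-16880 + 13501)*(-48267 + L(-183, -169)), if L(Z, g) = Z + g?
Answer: 164283601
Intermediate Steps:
(-16880 + 13501)*(-48267 + L(-183, -169)) = (-16880 + 13501)*(-48267 + (-183 - 169)) = -3379*(-48267 - 352) = -3379*(-48619) = 164283601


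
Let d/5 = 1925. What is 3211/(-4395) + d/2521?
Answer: 34206944/11079795 ≈ 3.0873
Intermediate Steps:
d = 9625 (d = 5*1925 = 9625)
3211/(-4395) + d/2521 = 3211/(-4395) + 9625/2521 = 3211*(-1/4395) + 9625*(1/2521) = -3211/4395 + 9625/2521 = 34206944/11079795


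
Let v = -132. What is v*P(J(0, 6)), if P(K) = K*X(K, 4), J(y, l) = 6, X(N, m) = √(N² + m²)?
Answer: -1584*√13 ≈ -5711.2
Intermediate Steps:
P(K) = K*√(16 + K²) (P(K) = K*√(K² + 4²) = K*√(K² + 16) = K*√(16 + K²))
v*P(J(0, 6)) = -792*√(16 + 6²) = -792*√(16 + 36) = -792*√52 = -792*2*√13 = -1584*√13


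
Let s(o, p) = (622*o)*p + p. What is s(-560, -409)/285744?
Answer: 142462471/285744 ≈ 498.57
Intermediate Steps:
s(o, p) = p + 622*o*p (s(o, p) = 622*o*p + p = p + 622*o*p)
s(-560, -409)/285744 = -409*(1 + 622*(-560))/285744 = -409*(1 - 348320)*(1/285744) = -409*(-348319)*(1/285744) = 142462471*(1/285744) = 142462471/285744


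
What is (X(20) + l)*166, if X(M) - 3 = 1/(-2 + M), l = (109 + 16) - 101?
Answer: 40421/9 ≈ 4491.2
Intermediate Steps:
l = 24 (l = 125 - 101 = 24)
X(M) = 3 + 1/(-2 + M)
(X(20) + l)*166 = ((-5 + 3*20)/(-2 + 20) + 24)*166 = ((-5 + 60)/18 + 24)*166 = ((1/18)*55 + 24)*166 = (55/18 + 24)*166 = (487/18)*166 = 40421/9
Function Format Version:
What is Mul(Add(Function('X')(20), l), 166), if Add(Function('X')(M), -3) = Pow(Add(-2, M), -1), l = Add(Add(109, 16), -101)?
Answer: Rational(40421, 9) ≈ 4491.2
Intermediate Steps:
l = 24 (l = Add(125, -101) = 24)
Function('X')(M) = Add(3, Pow(Add(-2, M), -1))
Mul(Add(Function('X')(20), l), 166) = Mul(Add(Mul(Pow(Add(-2, 20), -1), Add(-5, Mul(3, 20))), 24), 166) = Mul(Add(Mul(Pow(18, -1), Add(-5, 60)), 24), 166) = Mul(Add(Mul(Rational(1, 18), 55), 24), 166) = Mul(Add(Rational(55, 18), 24), 166) = Mul(Rational(487, 18), 166) = Rational(40421, 9)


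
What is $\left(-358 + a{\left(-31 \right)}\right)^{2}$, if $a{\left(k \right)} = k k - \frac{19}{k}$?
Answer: $\frac{350138944}{961} \approx 3.6435 \cdot 10^{5}$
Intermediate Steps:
$a{\left(k \right)} = k^{2} - \frac{19}{k}$
$\left(-358 + a{\left(-31 \right)}\right)^{2} = \left(-358 + \frac{-19 + \left(-31\right)^{3}}{-31}\right)^{2} = \left(-358 - \frac{-19 - 29791}{31}\right)^{2} = \left(-358 - - \frac{29810}{31}\right)^{2} = \left(-358 + \frac{29810}{31}\right)^{2} = \left(\frac{18712}{31}\right)^{2} = \frac{350138944}{961}$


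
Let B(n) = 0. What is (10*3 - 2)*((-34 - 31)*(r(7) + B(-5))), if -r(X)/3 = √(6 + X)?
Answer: 5460*√13 ≈ 19686.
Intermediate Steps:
r(X) = -3*√(6 + X)
(10*3 - 2)*((-34 - 31)*(r(7) + B(-5))) = (10*3 - 2)*((-34 - 31)*(-3*√(6 + 7) + 0)) = (30 - 2)*(-65*(-3*√13 + 0)) = 28*(-(-195)*√13) = 28*(195*√13) = 5460*√13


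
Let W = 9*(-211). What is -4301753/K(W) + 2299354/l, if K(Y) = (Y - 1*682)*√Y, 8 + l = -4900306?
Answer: -1149677/2450157 - 4301753*I*√211/1633773 ≈ -0.46923 - 38.247*I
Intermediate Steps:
l = -4900314 (l = -8 - 4900306 = -4900314)
W = -1899
K(Y) = √Y*(-682 + Y) (K(Y) = (Y - 682)*√Y = (-682 + Y)*√Y = √Y*(-682 + Y))
-4301753/K(W) + 2299354/l = -4301753*(-I*√211/(633*(-682 - 1899))) + 2299354/(-4900314) = -4301753*I*√211/1633773 + 2299354*(-1/4900314) = -4301753*I*√211/1633773 - 1149677/2450157 = -1149677/2450157 - 4301753*I*√211/1633773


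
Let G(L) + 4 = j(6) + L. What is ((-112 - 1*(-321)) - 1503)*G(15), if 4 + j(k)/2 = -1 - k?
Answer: 14234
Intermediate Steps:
j(k) = -10 - 2*k (j(k) = -8 + 2*(-1 - k) = -8 + (-2 - 2*k) = -10 - 2*k)
G(L) = -26 + L (G(L) = -4 + ((-10 - 2*6) + L) = -4 + ((-10 - 12) + L) = -4 + (-22 + L) = -26 + L)
((-112 - 1*(-321)) - 1503)*G(15) = ((-112 - 1*(-321)) - 1503)*(-26 + 15) = ((-112 + 321) - 1503)*(-11) = (209 - 1503)*(-11) = -1294*(-11) = 14234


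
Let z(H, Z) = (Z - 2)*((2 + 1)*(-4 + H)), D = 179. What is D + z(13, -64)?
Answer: -1603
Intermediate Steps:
z(H, Z) = (-12 + 3*H)*(-2 + Z) (z(H, Z) = (-2 + Z)*(3*(-4 + H)) = (-2 + Z)*(-12 + 3*H) = (-12 + 3*H)*(-2 + Z))
D + z(13, -64) = 179 + (24 - 12*(-64) - 6*13 + 3*13*(-64)) = 179 + (24 + 768 - 78 - 2496) = 179 - 1782 = -1603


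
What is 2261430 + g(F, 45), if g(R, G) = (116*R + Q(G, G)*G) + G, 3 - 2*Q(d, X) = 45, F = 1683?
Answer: 2455758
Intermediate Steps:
Q(d, X) = -21 (Q(d, X) = 3/2 - ½*45 = 3/2 - 45/2 = -21)
g(R, G) = -20*G + 116*R (g(R, G) = (116*R - 21*G) + G = (-21*G + 116*R) + G = -20*G + 116*R)
2261430 + g(F, 45) = 2261430 + (-20*45 + 116*1683) = 2261430 + (-900 + 195228) = 2261430 + 194328 = 2455758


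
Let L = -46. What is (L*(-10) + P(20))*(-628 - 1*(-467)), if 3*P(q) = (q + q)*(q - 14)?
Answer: -86940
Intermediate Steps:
P(q) = 2*q*(-14 + q)/3 (P(q) = ((q + q)*(q - 14))/3 = ((2*q)*(-14 + q))/3 = (2*q*(-14 + q))/3 = 2*q*(-14 + q)/3)
(L*(-10) + P(20))*(-628 - 1*(-467)) = (-46*(-10) + (2/3)*20*(-14 + 20))*(-628 - 1*(-467)) = (460 + (2/3)*20*6)*(-628 + 467) = (460 + 80)*(-161) = 540*(-161) = -86940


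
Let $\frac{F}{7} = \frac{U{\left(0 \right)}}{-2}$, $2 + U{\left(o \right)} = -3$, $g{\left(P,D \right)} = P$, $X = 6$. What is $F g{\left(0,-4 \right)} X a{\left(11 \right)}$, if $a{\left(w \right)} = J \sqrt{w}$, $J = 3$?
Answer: $0$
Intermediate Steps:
$U{\left(o \right)} = -5$ ($U{\left(o \right)} = -2 - 3 = -5$)
$a{\left(w \right)} = 3 \sqrt{w}$
$F = \frac{35}{2}$ ($F = 7 \left(- \frac{5}{-2}\right) = 7 \left(\left(-5\right) \left(- \frac{1}{2}\right)\right) = 7 \cdot \frac{5}{2} = \frac{35}{2} \approx 17.5$)
$F g{\left(0,-4 \right)} X a{\left(11 \right)} = \frac{35}{2} \cdot 0 \cdot 6 \cdot 3 \sqrt{11} = 0 \cdot 6 \cdot 3 \sqrt{11} = 0 \cdot 3 \sqrt{11} = 0$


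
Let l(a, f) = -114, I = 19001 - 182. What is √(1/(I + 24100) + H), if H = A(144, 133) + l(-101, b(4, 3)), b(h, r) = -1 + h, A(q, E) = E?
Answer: √34998813578/42919 ≈ 4.3589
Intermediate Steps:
I = 18819
H = 19 (H = 133 - 114 = 19)
√(1/(I + 24100) + H) = √(1/(18819 + 24100) + 19) = √(1/42919 + 19) = √(815462/42919) = √34998813578/42919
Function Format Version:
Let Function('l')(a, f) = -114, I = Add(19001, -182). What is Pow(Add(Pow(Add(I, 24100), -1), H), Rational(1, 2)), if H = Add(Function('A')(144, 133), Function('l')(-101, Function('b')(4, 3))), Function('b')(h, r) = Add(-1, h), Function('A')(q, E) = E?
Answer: Mul(Rational(1, 42919), Pow(34998813578, Rational(1, 2))) ≈ 4.3589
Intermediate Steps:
I = 18819
H = 19 (H = Add(133, -114) = 19)
Pow(Add(Pow(Add(I, 24100), -1), H), Rational(1, 2)) = Pow(Add(Pow(Add(18819, 24100), -1), 19), Rational(1, 2)) = Pow(Add(Pow(42919, -1), 19), Rational(1, 2)) = Pow(Add(Rational(1, 42919), 19), Rational(1, 2)) = Pow(Rational(815462, 42919), Rational(1, 2)) = Mul(Rational(1, 42919), Pow(34998813578, Rational(1, 2)))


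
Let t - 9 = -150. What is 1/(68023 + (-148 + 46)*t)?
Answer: 1/82405 ≈ 1.2135e-5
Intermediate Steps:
t = -141 (t = 9 - 150 = -141)
1/(68023 + (-148 + 46)*t) = 1/(68023 + (-148 + 46)*(-141)) = 1/(68023 - 102*(-141)) = 1/(68023 + 14382) = 1/82405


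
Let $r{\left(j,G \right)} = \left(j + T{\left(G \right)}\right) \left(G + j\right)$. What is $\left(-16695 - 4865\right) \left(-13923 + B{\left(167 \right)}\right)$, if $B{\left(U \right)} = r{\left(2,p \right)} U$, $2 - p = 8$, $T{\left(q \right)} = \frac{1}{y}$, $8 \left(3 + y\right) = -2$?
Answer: $\frac{4219184200}{13} \approx 3.2455 \cdot 10^{8}$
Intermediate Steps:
$y = - \frac{13}{4}$ ($y = -3 + \frac{1}{8} \left(-2\right) = -3 - \frac{1}{4} = - \frac{13}{4} \approx -3.25$)
$T{\left(q \right)} = - \frac{4}{13}$ ($T{\left(q \right)} = \frac{1}{- \frac{13}{4}} = - \frac{4}{13}$)
$p = -6$ ($p = 2 - 8 = -6$)
$r{\left(j,G \right)} = \left(- \frac{4}{13} + j\right) \left(G + j\right)$ ($r{\left(j,G \right)} = \left(j - \frac{4}{13}\right) \left(G + j\right) = \left(- \frac{4}{13} + j\right) \left(G + j\right)$)
$B{\left(U \right)} = - \frac{88 U}{13}$ ($B{\left(U \right)} = \left(2^{2} - - \frac{24}{13} - \frac{8}{13} - 12\right) U = \left(4 + \frac{24}{13} - \frac{8}{13} - 12\right) U = - \frac{88 U}{13}$)
$\left(-16695 - 4865\right) \left(-13923 + B{\left(167 \right)}\right) = \left(-16695 - 4865\right) \left(-13923 - \frac{14696}{13}\right) = - 21560 \left(-13923 - \frac{14696}{13}\right) = \left(-21560\right) \left(- \frac{195695}{13}\right) = \frac{4219184200}{13}$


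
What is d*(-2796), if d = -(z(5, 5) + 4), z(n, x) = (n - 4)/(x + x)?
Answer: 57318/5 ≈ 11464.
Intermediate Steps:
z(n, x) = (-4 + n)/(2*x) (z(n, x) = (-4 + n)/((2*x)) = (-4 + n)*(1/(2*x)) = (-4 + n)/(2*x))
d = -41/10 (d = -((1/2)*(-4 + 5)/5 + 4) = -((1/2)*(1/5)*1 + 4) = -(1/10 + 4) = -1*41/10 = -41/10 ≈ -4.1000)
d*(-2796) = -41/10*(-2796) = 57318/5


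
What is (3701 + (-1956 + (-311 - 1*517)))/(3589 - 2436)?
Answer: 917/1153 ≈ 0.79532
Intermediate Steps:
(3701 + (-1956 + (-311 - 1*517)))/(3589 - 2436) = (3701 + (-1956 + (-311 - 517)))/1153 = (3701 + (-1956 - 828))*(1/1153) = (3701 - 2784)*(1/1153) = 917*(1/1153) = 917/1153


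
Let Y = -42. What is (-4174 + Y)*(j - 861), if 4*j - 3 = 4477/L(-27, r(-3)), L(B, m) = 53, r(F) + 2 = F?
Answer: 187502384/53 ≈ 3.5378e+6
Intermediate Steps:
r(F) = -2 + F
j = 1159/53 (j = ¾ + (4477/53)/4 = ¾ + (4477*(1/53))/4 = ¾ + (¼)*(4477/53) = ¾ + 4477/212 = 1159/53 ≈ 21.868)
(-4174 + Y)*(j - 861) = (-4174 - 42)*(1159/53 - 861) = -4216*(-44474/53) = 187502384/53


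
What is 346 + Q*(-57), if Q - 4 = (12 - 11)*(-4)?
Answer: 346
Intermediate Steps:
Q = 0 (Q = 4 + (12 - 11)*(-4) = 4 + 1*(-4) = 4 - 4 = 0)
346 + Q*(-57) = 346 + 0*(-57) = 346 + 0 = 346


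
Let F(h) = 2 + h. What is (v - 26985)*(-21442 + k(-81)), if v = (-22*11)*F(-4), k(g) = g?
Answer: 570381023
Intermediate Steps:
v = 484 (v = (-22*11)*(2 - 4) = -242*(-2) = 484)
(v - 26985)*(-21442 + k(-81)) = (484 - 26985)*(-21442 - 81) = -26501*(-21523) = 570381023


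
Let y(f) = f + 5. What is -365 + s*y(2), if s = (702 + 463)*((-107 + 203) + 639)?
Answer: 5993560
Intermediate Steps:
y(f) = 5 + f
s = 856275 (s = 1165*(96 + 639) = 1165*735 = 856275)
-365 + s*y(2) = -365 + 856275*(5 + 2) = -365 + 856275*7 = -365 + 5993925 = 5993560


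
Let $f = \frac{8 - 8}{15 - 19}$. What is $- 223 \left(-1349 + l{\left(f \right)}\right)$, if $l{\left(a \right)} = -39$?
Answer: $309524$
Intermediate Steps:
$f = 0$ ($f = \frac{0}{-4} = 0 \left(- \frac{1}{4}\right) = 0$)
$- 223 \left(-1349 + l{\left(f \right)}\right) = - 223 \left(-1349 - 39\right) = \left(-223\right) \left(-1388\right) = 309524$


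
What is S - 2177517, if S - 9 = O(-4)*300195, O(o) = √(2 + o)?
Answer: -2177508 + 300195*I*√2 ≈ -2.1775e+6 + 4.2454e+5*I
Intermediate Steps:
S = 9 + 300195*I*√2 (S = 9 + √(2 - 4)*300195 = 9 + √(-2)*300195 = 9 + (I*√2)*300195 = 9 + 300195*I*√2 ≈ 9.0 + 4.2454e+5*I)
S - 2177517 = (9 + 300195*I*√2) - 2177517 = -2177508 + 300195*I*√2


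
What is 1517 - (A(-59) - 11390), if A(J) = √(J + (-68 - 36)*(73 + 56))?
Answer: 12907 - 35*I*√11 ≈ 12907.0 - 116.08*I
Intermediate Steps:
A(J) = √(-13416 + J) (A(J) = √(J - 104*129) = √(J - 13416) = √(-13416 + J))
1517 - (A(-59) - 11390) = 1517 - (√(-13416 - 59) - 11390) = 1517 - (√(-13475) - 11390) = 1517 - (35*I*√11 - 11390) = 1517 - (-11390 + 35*I*√11) = 1517 + (11390 - 35*I*√11) = 12907 - 35*I*√11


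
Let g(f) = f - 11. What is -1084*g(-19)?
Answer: 32520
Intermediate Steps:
g(f) = -11 + f
-1084*g(-19) = -1084*(-11 - 19) = -1084*(-30) = 32520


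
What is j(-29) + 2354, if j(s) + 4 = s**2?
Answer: 3191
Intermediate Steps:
j(s) = -4 + s**2
j(-29) + 2354 = (-4 + (-29)**2) + 2354 = (-4 + 841) + 2354 = 837 + 2354 = 3191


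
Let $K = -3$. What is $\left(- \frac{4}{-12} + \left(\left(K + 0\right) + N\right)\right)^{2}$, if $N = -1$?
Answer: $\frac{121}{9} \approx 13.444$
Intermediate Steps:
$\left(- \frac{4}{-12} + \left(\left(K + 0\right) + N\right)\right)^{2} = \left(- \frac{4}{-12} + \left(\left(-3 + 0\right) - 1\right)\right)^{2} = \left(\left(-4\right) \left(- \frac{1}{12}\right) - 4\right)^{2} = \left(\frac{1}{3} - 4\right)^{2} = \left(- \frac{11}{3}\right)^{2} = \frac{121}{9}$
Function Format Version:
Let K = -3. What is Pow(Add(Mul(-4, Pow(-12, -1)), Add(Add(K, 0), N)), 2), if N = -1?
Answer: Rational(121, 9) ≈ 13.444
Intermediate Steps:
Pow(Add(Mul(-4, Pow(-12, -1)), Add(Add(K, 0), N)), 2) = Pow(Add(Mul(-4, Pow(-12, -1)), Add(Add(-3, 0), -1)), 2) = Pow(Add(Mul(-4, Rational(-1, 12)), Add(-3, -1)), 2) = Pow(Add(Rational(1, 3), -4), 2) = Pow(Rational(-11, 3), 2) = Rational(121, 9)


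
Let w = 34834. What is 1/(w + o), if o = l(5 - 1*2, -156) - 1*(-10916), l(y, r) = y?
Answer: 1/45753 ≈ 2.1856e-5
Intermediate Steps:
o = 10919 (o = (5 - 1*2) - 1*(-10916) = (5 - 2) + 10916 = 3 + 10916 = 10919)
1/(w + o) = 1/(34834 + 10919) = 1/45753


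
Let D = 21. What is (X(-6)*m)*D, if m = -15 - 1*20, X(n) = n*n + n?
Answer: -22050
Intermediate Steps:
X(n) = n + n**2 (X(n) = n**2 + n = n + n**2)
m = -35 (m = -15 - 20 = -35)
(X(-6)*m)*D = (-6*(1 - 6)*(-35))*21 = (-6*(-5)*(-35))*21 = (30*(-35))*21 = -1050*21 = -22050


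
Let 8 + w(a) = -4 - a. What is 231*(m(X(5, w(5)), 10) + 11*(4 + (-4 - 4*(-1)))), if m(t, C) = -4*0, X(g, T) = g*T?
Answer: 10164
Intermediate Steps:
w(a) = -12 - a (w(a) = -8 + (-4 - a) = -12 - a)
X(g, T) = T*g
m(t, C) = 0
231*(m(X(5, w(5)), 10) + 11*(4 + (-4 - 4*(-1)))) = 231*(0 + 11*(4 + (-4 - 4*(-1)))) = 231*(0 + 11*(4 + (-4 + 4))) = 231*(0 + 11*(4 + 0)) = 231*(0 + 11*4) = 231*(0 + 44) = 231*44 = 10164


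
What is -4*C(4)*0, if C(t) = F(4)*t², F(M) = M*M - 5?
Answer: 0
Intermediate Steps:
F(M) = -5 + M² (F(M) = M² - 5 = -5 + M²)
C(t) = 11*t² (C(t) = (-5 + 4²)*t² = (-5 + 16)*t² = 11*t²)
-4*C(4)*0 = -44*4²*0 = -44*16*0 = -4*176*0 = -704*0 = 0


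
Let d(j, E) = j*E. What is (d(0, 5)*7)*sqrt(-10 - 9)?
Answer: 0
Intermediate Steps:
d(j, E) = E*j
(d(0, 5)*7)*sqrt(-10 - 9) = ((5*0)*7)*sqrt(-10 - 9) = (0*7)*sqrt(-19) = 0*(I*sqrt(19)) = 0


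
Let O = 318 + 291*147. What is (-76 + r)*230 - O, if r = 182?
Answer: -18715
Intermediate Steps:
O = 43095 (O = 318 + 42777 = 43095)
(-76 + r)*230 - O = (-76 + 182)*230 - 1*43095 = 106*230 - 43095 = 24380 - 43095 = -18715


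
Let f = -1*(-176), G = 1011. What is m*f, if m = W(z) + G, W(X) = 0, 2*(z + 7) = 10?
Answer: 177936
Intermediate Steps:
z = -2 (z = -7 + (½)*10 = -7 + 5 = -2)
m = 1011 (m = 0 + 1011 = 1011)
f = 176
m*f = 1011*176 = 177936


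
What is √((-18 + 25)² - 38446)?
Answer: I*√38397 ≈ 195.95*I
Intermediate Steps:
√((-18 + 25)² - 38446) = √(7² - 38446) = √(49 - 38446) = √(-38397) = I*√38397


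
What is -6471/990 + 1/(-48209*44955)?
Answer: -311648478583/47679183090 ≈ -6.5364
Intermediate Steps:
-6471/990 + 1/(-48209*44955) = -6471*1/990 - 1/48209*1/44955 = -719/110 - 1/2167235595 = -311648478583/47679183090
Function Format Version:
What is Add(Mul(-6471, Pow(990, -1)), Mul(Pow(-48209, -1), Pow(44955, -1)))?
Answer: Rational(-311648478583, 47679183090) ≈ -6.5364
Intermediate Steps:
Add(Mul(-6471, Pow(990, -1)), Mul(Pow(-48209, -1), Pow(44955, -1))) = Add(Mul(-6471, Rational(1, 990)), Mul(Rational(-1, 48209), Rational(1, 44955))) = Add(Rational(-719, 110), Rational(-1, 2167235595)) = Rational(-311648478583, 47679183090)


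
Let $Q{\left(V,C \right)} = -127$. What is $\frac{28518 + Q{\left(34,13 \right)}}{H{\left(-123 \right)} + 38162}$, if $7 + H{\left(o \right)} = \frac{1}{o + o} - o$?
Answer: $\frac{240834}{324703} \approx 0.74171$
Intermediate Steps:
$H{\left(o \right)} = -7 + \frac{1}{2 o} - o$ ($H{\left(o \right)} = -7 - \left(o - \frac{1}{o + o}\right) = -7 - \left(o - \frac{1}{2 o}\right) = -7 + \frac{1}{2 o} - o$)
$\frac{28518 + Q{\left(34,13 \right)}}{H{\left(-123 \right)} + 38162} = \frac{28518 - 127}{\left(-7 + \frac{1}{2 \left(-123\right)} - -123\right) + 38162} = \frac{28391}{\left(-7 + \frac{1}{2} \left(- \frac{1}{123}\right) + 123\right) + 38162} = \frac{28391}{\left(-7 - \frac{1}{246} + 123\right) + 38162} = \frac{28391}{\frac{28535}{246} + 38162} = \frac{28391}{\frac{9416387}{246}} = 28391 \cdot \frac{246}{9416387} = \frac{240834}{324703}$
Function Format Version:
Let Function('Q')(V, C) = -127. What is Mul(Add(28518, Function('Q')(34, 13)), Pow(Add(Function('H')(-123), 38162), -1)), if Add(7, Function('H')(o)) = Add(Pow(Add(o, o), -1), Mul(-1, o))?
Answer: Rational(240834, 324703) ≈ 0.74171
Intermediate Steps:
Function('H')(o) = Add(-7, Mul(Rational(1, 2), Pow(o, -1)), Mul(-1, o)) (Function('H')(o) = Add(-7, Add(Pow(Add(o, o), -1), Mul(-1, o))) = Add(-7, Add(Pow(Mul(2, o), -1), Mul(-1, o))) = Add(-7, Add(Mul(Rational(1, 2), Pow(o, -1)), Mul(-1, o))) = Add(-7, Mul(Rational(1, 2), Pow(o, -1)), Mul(-1, o)))
Mul(Add(28518, Function('Q')(34, 13)), Pow(Add(Function('H')(-123), 38162), -1)) = Mul(Add(28518, -127), Pow(Add(Add(-7, Mul(Rational(1, 2), Pow(-123, -1)), Mul(-1, -123)), 38162), -1)) = Mul(28391, Pow(Add(Add(-7, Mul(Rational(1, 2), Rational(-1, 123)), 123), 38162), -1)) = Mul(28391, Pow(Add(Add(-7, Rational(-1, 246), 123), 38162), -1)) = Mul(28391, Pow(Add(Rational(28535, 246), 38162), -1)) = Mul(28391, Pow(Rational(9416387, 246), -1)) = Mul(28391, Rational(246, 9416387)) = Rational(240834, 324703)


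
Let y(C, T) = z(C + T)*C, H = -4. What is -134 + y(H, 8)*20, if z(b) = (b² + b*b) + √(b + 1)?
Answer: -2694 - 80*√5 ≈ -2872.9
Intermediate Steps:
z(b) = √(1 + b) + 2*b² (z(b) = (b² + b²) + √(1 + b) = 2*b² + √(1 + b) = √(1 + b) + 2*b²)
y(C, T) = C*(√(1 + C + T) + 2*(C + T)²) (y(C, T) = (√(1 + (C + T)) + 2*(C + T)²)*C = (√(1 + C + T) + 2*(C + T)²)*C = C*(√(1 + C + T) + 2*(C + T)²))
-134 + y(H, 8)*20 = -134 - 4*(√(1 - 4 + 8) + 2*(-4 + 8)²)*20 = -134 - 4*(√5 + 2*4²)*20 = -134 - 4*(√5 + 2*16)*20 = -134 - 4*(√5 + 32)*20 = -134 - 4*(32 + √5)*20 = -134 + (-128 - 4*√5)*20 = -134 + (-2560 - 80*√5) = -2694 - 80*√5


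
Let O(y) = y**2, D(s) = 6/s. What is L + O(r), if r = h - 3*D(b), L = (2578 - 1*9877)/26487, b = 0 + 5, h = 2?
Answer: 168077/73575 ≈ 2.2844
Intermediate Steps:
b = 5
L = -811/2943 (L = (2578 - 9877)*(1/26487) = -7299*1/26487 = -811/2943 ≈ -0.27557)
r = -8/5 (r = 2 - 18/5 = -8/5 ≈ -1.6000)
L + O(r) = -811/2943 + (-8/5)**2 = -811/2943 + 64/25 = 168077/73575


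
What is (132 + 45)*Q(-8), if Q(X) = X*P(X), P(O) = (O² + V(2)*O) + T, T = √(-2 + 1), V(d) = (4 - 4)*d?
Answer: -90624 - 1416*I ≈ -90624.0 - 1416.0*I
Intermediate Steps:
V(d) = 0 (V(d) = 0*d = 0)
T = I (T = √(-1) = I ≈ 1.0*I)
P(O) = I + O² (P(O) = (O² + 0*O) + I = (O² + 0) + I = O² + I = I + O²)
Q(X) = X*(I + X²)
(132 + 45)*Q(-8) = (132 + 45)*(-8*(I + (-8)²)) = 177*(-8*(I + 64)) = 177*(-8*(64 + I)) = 177*(-512 - 8*I) = -90624 - 1416*I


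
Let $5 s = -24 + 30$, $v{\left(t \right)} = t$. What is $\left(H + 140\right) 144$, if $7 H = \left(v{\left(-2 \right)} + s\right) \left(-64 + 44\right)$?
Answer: $\frac{143424}{7} \approx 20489.0$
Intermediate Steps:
$s = \frac{6}{5}$ ($s = \frac{-24 + 30}{5} = \frac{1}{5} \cdot 6 = \frac{6}{5} \approx 1.2$)
$H = \frac{16}{7}$ ($H = \frac{\left(-2 + \frac{6}{5}\right) \left(-64 + 44\right)}{7} = \frac{\left(- \frac{4}{5}\right) \left(-20\right)}{7} = \frac{1}{7} \cdot 16 = \frac{16}{7} \approx 2.2857$)
$\left(H + 140\right) 144 = \left(\frac{16}{7} + 140\right) 144 = \frac{996}{7} \cdot 144 = \frac{143424}{7}$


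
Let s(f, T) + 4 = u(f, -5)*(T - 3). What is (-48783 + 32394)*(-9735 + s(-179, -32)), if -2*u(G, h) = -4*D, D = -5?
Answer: 153876321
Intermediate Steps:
u(G, h) = -10 (u(G, h) = -(-2)*(-5) = -½*20 = -10)
s(f, T) = 26 - 10*T (s(f, T) = -4 - 10*(T - 3) = -4 - 10*(-3 + T) = -4 + (30 - 10*T) = 26 - 10*T)
(-48783 + 32394)*(-9735 + s(-179, -32)) = (-48783 + 32394)*(-9735 + (26 - 10*(-32))) = -16389*(-9735 + (26 + 320)) = -16389*(-9735 + 346) = -16389*(-9389) = 153876321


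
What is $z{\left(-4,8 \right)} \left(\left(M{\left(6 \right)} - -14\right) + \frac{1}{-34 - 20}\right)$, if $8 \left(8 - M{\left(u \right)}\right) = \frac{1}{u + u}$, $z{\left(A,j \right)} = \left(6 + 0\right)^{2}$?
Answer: $\frac{18983}{24} \approx 790.96$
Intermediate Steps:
$z{\left(A,j \right)} = 36$ ($z{\left(A,j \right)} = 6^{2} = 36$)
$M{\left(u \right)} = 8 - \frac{1}{16 u}$ ($M{\left(u \right)} = 8 - \frac{1}{8 \left(u + u\right)} = 8 - \frac{1}{8 \cdot 2 u} = 8 - \frac{\frac{1}{2} \frac{1}{u}}{8} = 8 - \frac{1}{16 u}$)
$z{\left(-4,8 \right)} \left(\left(M{\left(6 \right)} - -14\right) + \frac{1}{-34 - 20}\right) = 36 \left(\left(\left(8 - \frac{1}{16 \cdot 6}\right) - -14\right) + \frac{1}{-34 - 20}\right) = 36 \left(\left(\left(8 - \frac{1}{96}\right) + 14\right) + \frac{1}{-54}\right) = 36 \left(\left(\left(8 - \frac{1}{96}\right) + 14\right) - \frac{1}{54}\right) = 36 \left(\left(\frac{767}{96} + 14\right) - \frac{1}{54}\right) = 36 \left(\frac{2111}{96} - \frac{1}{54}\right) = 36 \cdot \frac{18983}{864} = \frac{18983}{24}$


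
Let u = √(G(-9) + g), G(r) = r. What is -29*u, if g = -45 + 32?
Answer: -29*I*√22 ≈ -136.02*I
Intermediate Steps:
g = -13
u = I*√22 (u = √(-9 - 13) = √(-22) = I*√22 ≈ 4.6904*I)
-29*u = -29*I*√22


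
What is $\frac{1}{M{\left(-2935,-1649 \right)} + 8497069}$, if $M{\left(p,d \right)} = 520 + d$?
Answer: $\frac{1}{8495940} \approx 1.177 \cdot 10^{-7}$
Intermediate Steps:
$\frac{1}{M{\left(-2935,-1649 \right)} + 8497069} = \frac{1}{\left(520 - 1649\right) + 8497069} = \frac{1}{-1129 + 8497069} = \frac{1}{8495940}$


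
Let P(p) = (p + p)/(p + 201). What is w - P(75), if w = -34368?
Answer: -1580953/46 ≈ -34369.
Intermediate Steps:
P(p) = 2*p/(201 + p) (P(p) = (2*p)/(201 + p) = 2*p/(201 + p))
w - P(75) = -34368 - 2*75/(201 + 75) = -34368 - 2*75/276 = -34368 - 1*25/46 = -34368 - 25/46 = -1580953/46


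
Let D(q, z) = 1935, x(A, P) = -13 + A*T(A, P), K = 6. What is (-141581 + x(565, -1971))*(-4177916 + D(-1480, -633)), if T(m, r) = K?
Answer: 577137278124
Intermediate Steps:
T(m, r) = 6
x(A, P) = -13 + 6*A (x(A, P) = -13 + A*6 = -13 + 6*A)
(-141581 + x(565, -1971))*(-4177916 + D(-1480, -633)) = (-141581 + (-13 + 6*565))*(-4177916 + 1935) = (-141581 + (-13 + 3390))*(-4175981) = (-141581 + 3377)*(-4175981) = -138204*(-4175981) = 577137278124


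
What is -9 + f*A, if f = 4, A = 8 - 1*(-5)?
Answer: 43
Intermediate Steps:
A = 13 (A = 8 + 5 = 13)
-9 + f*A = -9 + 4*13 = -9 + 52 = 43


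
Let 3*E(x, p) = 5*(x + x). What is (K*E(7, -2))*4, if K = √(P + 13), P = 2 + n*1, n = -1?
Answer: 280*√14/3 ≈ 349.22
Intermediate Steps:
P = 1 (P = 2 - 1*1 = 2 - 1 = 1)
E(x, p) = 10*x/3 (E(x, p) = (5*(x + x))/3 = (5*(2*x))/3 = (10*x)/3 = 10*x/3)
K = √14 (K = √(1 + 13) = √14 ≈ 3.7417)
(K*E(7, -2))*4 = (√14*((10/3)*7))*4 = (√14*(70/3))*4 = (70*√14/3)*4 = 280*√14/3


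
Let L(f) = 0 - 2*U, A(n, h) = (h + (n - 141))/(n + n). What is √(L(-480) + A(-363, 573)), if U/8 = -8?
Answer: √61906/22 ≈ 11.310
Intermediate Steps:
U = -64 (U = 8*(-8) = -64)
A(n, h) = (-141 + h + n)/(2*n) (A(n, h) = (h + (-141 + n))/((2*n)) = (-141 + h + n)*(1/(2*n)) = (-141 + h + n)/(2*n))
L(f) = 128 (L(f) = 0 - 2*(-64) = 0 + 128 = 128)
√(L(-480) + A(-363, 573)) = √(128 + (½)*(-141 + 573 - 363)/(-363)) = √(128 + (½)*(-1/363)*69) = √(128 - 23/242) = √(30953/242) = √61906/22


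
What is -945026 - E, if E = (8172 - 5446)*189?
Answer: -1460240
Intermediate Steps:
E = 515214 (E = 2726*189 = 515214)
-945026 - E = -945026 - 1*515214 = -945026 - 515214 = -1460240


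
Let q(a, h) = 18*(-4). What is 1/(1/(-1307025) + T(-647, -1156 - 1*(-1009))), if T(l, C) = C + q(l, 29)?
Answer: -1307025/286238476 ≈ -0.0045662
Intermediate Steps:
q(a, h) = -72
T(l, C) = -72 + C (T(l, C) = C - 72 = -72 + C)
1/(1/(-1307025) + T(-647, -1156 - 1*(-1009))) = 1/(1/(-1307025) + (-72 + (-1156 - 1*(-1009)))) = 1/(-1/1307025 + (-72 + (-1156 + 1009))) = 1/(-1/1307025 + (-72 - 147)) = 1/(-1/1307025 - 219) = 1/(-286238476/1307025) = -1307025/286238476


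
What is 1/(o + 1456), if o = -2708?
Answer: -1/1252 ≈ -0.00079872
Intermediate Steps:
1/(o + 1456) = 1/(-2708 + 1456) = 1/(-1252) = -1/1252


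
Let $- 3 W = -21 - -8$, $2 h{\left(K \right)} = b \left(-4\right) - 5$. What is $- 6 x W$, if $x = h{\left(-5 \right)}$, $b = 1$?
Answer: $117$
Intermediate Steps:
$h{\left(K \right)} = - \frac{9}{2}$ ($h{\left(K \right)} = \frac{1 \left(-4\right) - 5}{2} = \frac{-4 - 5}{2} = \frac{1}{2} \left(-9\right) = - \frac{9}{2}$)
$x = - \frac{9}{2} \approx -4.5$
$W = \frac{13}{3}$ ($W = - \frac{-21 - -8}{3} = - \frac{-21 + 8}{3} = \left(- \frac{1}{3}\right) \left(-13\right) = \frac{13}{3} \approx 4.3333$)
$- 6 x W = \left(-6\right) \left(- \frac{9}{2}\right) \frac{13}{3} = 27 \cdot \frac{13}{3} = 117$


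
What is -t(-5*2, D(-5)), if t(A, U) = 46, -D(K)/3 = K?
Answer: -46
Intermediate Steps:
D(K) = -3*K
-t(-5*2, D(-5)) = -1*46 = -46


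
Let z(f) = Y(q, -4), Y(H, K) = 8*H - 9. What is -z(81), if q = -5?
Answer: 49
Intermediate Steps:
Y(H, K) = -9 + 8*H
z(f) = -49 (z(f) = -9 + 8*(-5) = -9 - 40 = -49)
-z(81) = -1*(-49) = 49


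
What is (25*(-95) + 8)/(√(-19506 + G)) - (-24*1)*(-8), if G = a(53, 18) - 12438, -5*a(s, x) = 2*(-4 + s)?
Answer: -192 + 2367*I*√799090/159818 ≈ -192.0 + 13.239*I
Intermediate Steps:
a(s, x) = 8/5 - 2*s/5 (a(s, x) = -2*(-4 + s)/5 = -(-8 + 2*s)/5 = 8/5 - 2*s/5)
G = -62288/5 (G = (8/5 - ⅖*53) - 12438 = (8/5 - 106/5) - 12438 = -98/5 - 12438 = -62288/5 ≈ -12458.)
(25*(-95) + 8)/(√(-19506 + G)) - (-24*1)*(-8) = (25*(-95) + 8)/(√(-19506 - 62288/5)) - (-24*1)*(-8) = (-2375 + 8)/(√(-159818/5)) - (-24)*(-8) = -2367*(-I*√799090/159818) - 1*192 = -(-2367)*I*√799090/159818 - 192 = 2367*I*√799090/159818 - 192 = -192 + 2367*I*√799090/159818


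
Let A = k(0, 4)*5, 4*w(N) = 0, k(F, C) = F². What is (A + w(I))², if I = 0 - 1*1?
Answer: 0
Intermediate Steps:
I = -1 (I = 0 - 1 = -1)
w(N) = 0 (w(N) = (¼)*0 = 0)
A = 0 (A = 0²*5 = 0*5 = 0)
(A + w(I))² = (0 + 0)² = 0² = 0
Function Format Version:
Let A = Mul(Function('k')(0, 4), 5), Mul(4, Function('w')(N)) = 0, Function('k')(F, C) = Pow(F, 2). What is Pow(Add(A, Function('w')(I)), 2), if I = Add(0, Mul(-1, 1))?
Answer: 0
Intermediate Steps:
I = -1 (I = Add(0, -1) = -1)
Function('w')(N) = 0 (Function('w')(N) = Mul(Rational(1, 4), 0) = 0)
A = 0 (A = Mul(Pow(0, 2), 5) = Mul(0, 5) = 0)
Pow(Add(A, Function('w')(I)), 2) = Pow(Add(0, 0), 2) = Pow(0, 2) = 0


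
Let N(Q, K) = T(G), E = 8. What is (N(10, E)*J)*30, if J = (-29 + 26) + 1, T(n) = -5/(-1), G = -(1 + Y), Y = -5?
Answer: -300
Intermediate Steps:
G = 4 (G = -(1 - 5) = -1*(-4) = 4)
T(n) = 5 (T(n) = -5*(-1) = 5)
N(Q, K) = 5
J = -2 (J = -3 + 1 = -2)
(N(10, E)*J)*30 = (5*(-2))*30 = -10*30 = -300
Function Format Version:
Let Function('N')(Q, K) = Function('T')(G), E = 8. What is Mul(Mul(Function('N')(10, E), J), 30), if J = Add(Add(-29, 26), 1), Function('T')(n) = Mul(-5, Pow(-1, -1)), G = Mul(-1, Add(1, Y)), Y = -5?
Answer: -300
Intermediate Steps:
G = 4 (G = Mul(-1, Add(1, -5)) = Mul(-1, -4) = 4)
Function('T')(n) = 5 (Function('T')(n) = Mul(-5, -1) = 5)
Function('N')(Q, K) = 5
J = -2 (J = Add(-3, 1) = -2)
Mul(Mul(Function('N')(10, E), J), 30) = Mul(Mul(5, -2), 30) = Mul(-10, 30) = -300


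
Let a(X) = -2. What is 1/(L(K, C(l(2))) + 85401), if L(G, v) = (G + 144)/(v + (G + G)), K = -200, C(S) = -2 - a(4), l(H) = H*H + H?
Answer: 50/4270057 ≈ 1.1709e-5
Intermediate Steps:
l(H) = H + H² (l(H) = H² + H = H + H²)
C(S) = 0 (C(S) = -2 - 1*(-2) = -2 + 2 = 0)
L(G, v) = (144 + G)/(v + 2*G)
1/(L(K, C(l(2))) + 85401) = 1/((144 - 200)/(0 + 2*(-200)) + 85401) = 1/(-56/(0 - 400) + 85401) = 1/(-56/(-400) + 85401) = 1/(-1/400*(-56) + 85401) = 1/(7/50 + 85401) = 1/(4270057/50) = 50/4270057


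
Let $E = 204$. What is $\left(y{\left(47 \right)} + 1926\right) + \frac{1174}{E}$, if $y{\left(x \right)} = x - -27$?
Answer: $\frac{204587}{102} \approx 2005.8$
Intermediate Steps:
$y{\left(x \right)} = 27 + x$ ($y{\left(x \right)} = x + 27 = 27 + x$)
$\left(y{\left(47 \right)} + 1926\right) + \frac{1174}{E} = \left(\left(27 + 47\right) + 1926\right) + \frac{1174}{204} = \left(74 + 1926\right) + 1174 \cdot \frac{1}{204} = 2000 + \frac{587}{102} = \frac{204587}{102}$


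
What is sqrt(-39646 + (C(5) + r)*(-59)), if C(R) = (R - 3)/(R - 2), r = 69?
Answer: I*sqrt(393807)/3 ≈ 209.18*I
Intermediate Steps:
C(R) = (-3 + R)/(-2 + R)
sqrt(-39646 + (C(5) + r)*(-59)) = sqrt(-39646 + ((-3 + 5)/(-2 + 5) + 69)*(-59)) = sqrt(-39646 + (2/3 + 69)*(-59)) = sqrt(-39646 + (209/3)*(-59)) = sqrt(-39646 - 12331/3) = sqrt(-131269/3) = I*sqrt(393807)/3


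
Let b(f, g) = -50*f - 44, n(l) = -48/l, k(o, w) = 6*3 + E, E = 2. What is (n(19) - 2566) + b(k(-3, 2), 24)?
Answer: -68638/19 ≈ -3612.5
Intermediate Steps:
k(o, w) = 20 (k(o, w) = 6*3 + 2 = 18 + 2 = 20)
b(f, g) = -44 - 50*f
(n(19) - 2566) + b(k(-3, 2), 24) = (-48/19 - 2566) + (-44 - 50*20) = (-48*1/19 - 2566) + (-44 - 1000) = (-48/19 - 2566) - 1044 = -48802/19 - 1044 = -68638/19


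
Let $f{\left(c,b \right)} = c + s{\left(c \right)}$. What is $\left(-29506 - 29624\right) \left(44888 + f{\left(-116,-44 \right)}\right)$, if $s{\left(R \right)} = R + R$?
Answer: $-2633650200$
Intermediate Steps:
$s{\left(R \right)} = 2 R$
$f{\left(c,b \right)} = 3 c$ ($f{\left(c,b \right)} = c + 2 c = 3 c$)
$\left(-29506 - 29624\right) \left(44888 + f{\left(-116,-44 \right)}\right) = \left(-29506 - 29624\right) \left(44888 + 3 \left(-116\right)\right) = - 59130 \left(44888 - 348\right) = \left(-59130\right) 44540 = -2633650200$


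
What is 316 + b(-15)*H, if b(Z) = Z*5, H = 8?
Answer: -284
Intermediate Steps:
b(Z) = 5*Z
316 + b(-15)*H = 316 + (5*(-15))*8 = 316 - 75*8 = 316 - 600 = -284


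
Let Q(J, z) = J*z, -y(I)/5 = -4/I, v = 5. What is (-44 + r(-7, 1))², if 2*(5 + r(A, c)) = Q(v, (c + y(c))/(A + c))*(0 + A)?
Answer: 2401/16 ≈ 150.06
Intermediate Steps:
y(I) = 20/I (y(I) = -(-20)/I = 20/I)
r(A, c) = -5 + 5*A*(c + 20/c)/(2*(A + c)) (r(A, c) = -5 + ((5*((c + 20/c)/(A + c)))*(0 + A))/2 = -5 + ((5*((c + 20/c)/(A + c)))*A)/2 = -5 + ((5*(c + 20/c)/(A + c))*A)/2 = -5 + (5*A*(c + 20/c)/(A + c))/2 = -5 + 5*A*(c + 20/c)/(2*(A + c)))
(-44 + r(-7, 1))² = (-44 + (5/2)*(-7*(20 + 1²) - 2*1*(-7 + 1))/(1*(-7 + 1)))² = (-44 + (5/2)*1*(-7*(20 + 1) - 2*1*(-6))/(-6))² = (-44 + (5/2)*1*(-⅙)*(-7*21 + 12))² = (-44 + (5/2)*1*(-⅙)*(-147 + 12))² = (-44 + (5/2)*1*(-⅙)*(-135))² = (-44 + 225/4)² = (49/4)² = 2401/16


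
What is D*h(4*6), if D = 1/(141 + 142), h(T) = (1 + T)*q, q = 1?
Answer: 25/283 ≈ 0.088339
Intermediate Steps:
h(T) = 1 + T (h(T) = (1 + T)*1 = 1 + T)
D = 1/283 ≈ 0.0035336
D*h(4*6) = (1 + 4*6)/283 = (1 + 24)/283 = (1/283)*25 = 25/283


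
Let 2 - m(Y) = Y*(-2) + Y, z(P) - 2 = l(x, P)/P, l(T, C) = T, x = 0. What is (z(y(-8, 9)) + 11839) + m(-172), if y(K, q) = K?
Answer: 11671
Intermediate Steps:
z(P) = 2 (z(P) = 2 + 0/P = 2 + 0 = 2)
m(Y) = 2 + Y (m(Y) = 2 - (Y*(-2) + Y) = 2 - (-2*Y + Y) = 2 - (-1)*Y = 2 + Y)
(z(y(-8, 9)) + 11839) + m(-172) = (2 + 11839) + (2 - 172) = 11841 - 170 = 11671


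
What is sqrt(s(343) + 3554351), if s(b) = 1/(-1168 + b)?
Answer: sqrt(96767205942)/165 ≈ 1885.3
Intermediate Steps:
sqrt(s(343) + 3554351) = sqrt(1/(-1168 + 343) + 3554351) = sqrt(1/(-825) + 3554351) = sqrt(-1/825 + 3554351) = sqrt(2932339574/825) = sqrt(96767205942)/165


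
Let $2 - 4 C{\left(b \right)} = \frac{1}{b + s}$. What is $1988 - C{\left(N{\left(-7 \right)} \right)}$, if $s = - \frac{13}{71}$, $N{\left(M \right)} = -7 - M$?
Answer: $\frac{103279}{52} \approx 1986.1$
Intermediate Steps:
$s = - \frac{13}{71}$ ($s = \left(-13\right) \frac{1}{71} = - \frac{13}{71} \approx -0.1831$)
$C{\left(b \right)} = \frac{1}{2} - \frac{1}{4 \left(- \frac{13}{71} + b\right)}$ ($C{\left(b \right)} = \frac{1}{2} - \frac{1}{4 \left(b - \frac{13}{71}\right)} = \frac{1}{2} - \frac{1}{4 \left(- \frac{13}{71} + b\right)}$)
$1988 - C{\left(N{\left(-7 \right)} \right)} = 1988 - \frac{-97 + 142 \left(-7 - -7\right)}{4 \left(-13 + 71 \left(-7 - -7\right)\right)} = 1988 - \frac{-97 + 142 \left(-7 + 7\right)}{4 \left(-13 + 71 \left(-7 + 7\right)\right)} = 1988 - \frac{-97 + 142 \cdot 0}{4 \left(-13 + 71 \cdot 0\right)} = 1988 - \frac{-97 + 0}{4 \left(-13 + 0\right)} = 1988 - \frac{1}{4} \frac{1}{-13} \left(-97\right) = 1988 - \frac{1}{4} \left(- \frac{1}{13}\right) \left(-97\right) = 1988 - \frac{97}{52} = \frac{103279}{52}$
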